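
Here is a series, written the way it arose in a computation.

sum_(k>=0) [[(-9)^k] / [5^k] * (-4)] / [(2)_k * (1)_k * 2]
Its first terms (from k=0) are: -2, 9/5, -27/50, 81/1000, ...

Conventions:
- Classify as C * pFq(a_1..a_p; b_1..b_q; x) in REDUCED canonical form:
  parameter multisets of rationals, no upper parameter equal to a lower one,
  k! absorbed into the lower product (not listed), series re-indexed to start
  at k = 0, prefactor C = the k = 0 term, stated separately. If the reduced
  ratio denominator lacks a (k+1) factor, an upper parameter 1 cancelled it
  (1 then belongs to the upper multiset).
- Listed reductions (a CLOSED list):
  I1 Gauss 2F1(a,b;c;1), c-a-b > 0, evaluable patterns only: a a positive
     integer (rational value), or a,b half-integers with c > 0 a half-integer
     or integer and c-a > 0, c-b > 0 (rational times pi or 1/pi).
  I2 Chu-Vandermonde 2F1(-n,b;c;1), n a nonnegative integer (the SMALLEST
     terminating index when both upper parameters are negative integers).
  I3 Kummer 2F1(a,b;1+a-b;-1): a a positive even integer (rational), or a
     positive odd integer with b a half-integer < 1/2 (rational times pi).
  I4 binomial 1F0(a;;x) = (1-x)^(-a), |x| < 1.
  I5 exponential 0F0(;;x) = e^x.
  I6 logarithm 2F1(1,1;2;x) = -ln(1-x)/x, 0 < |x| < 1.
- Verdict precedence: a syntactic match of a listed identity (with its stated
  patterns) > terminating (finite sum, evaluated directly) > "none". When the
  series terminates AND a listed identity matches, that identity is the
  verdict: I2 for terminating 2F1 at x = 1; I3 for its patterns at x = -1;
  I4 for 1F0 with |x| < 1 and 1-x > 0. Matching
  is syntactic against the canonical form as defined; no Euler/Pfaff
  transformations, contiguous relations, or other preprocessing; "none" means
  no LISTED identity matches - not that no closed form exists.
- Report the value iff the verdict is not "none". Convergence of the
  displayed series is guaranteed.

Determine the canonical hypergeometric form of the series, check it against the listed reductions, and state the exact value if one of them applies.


Key observation: with t_0 = -2, the two geometric factors (C = -2) combine into one argument.
Term ratio: r(k) = (-9/5) * 1 / [(k+2) (k+1)] - rational in k. x = (-9/5); t_0 = -2; negate the roots.

Canonical form: C = -2 times 0F1 with upper {-}, lower {2}, x = -9/5. Verdict: none - this 0F1 at x = -9/5 matches no listed pattern, and upper {-} holds no stopper.


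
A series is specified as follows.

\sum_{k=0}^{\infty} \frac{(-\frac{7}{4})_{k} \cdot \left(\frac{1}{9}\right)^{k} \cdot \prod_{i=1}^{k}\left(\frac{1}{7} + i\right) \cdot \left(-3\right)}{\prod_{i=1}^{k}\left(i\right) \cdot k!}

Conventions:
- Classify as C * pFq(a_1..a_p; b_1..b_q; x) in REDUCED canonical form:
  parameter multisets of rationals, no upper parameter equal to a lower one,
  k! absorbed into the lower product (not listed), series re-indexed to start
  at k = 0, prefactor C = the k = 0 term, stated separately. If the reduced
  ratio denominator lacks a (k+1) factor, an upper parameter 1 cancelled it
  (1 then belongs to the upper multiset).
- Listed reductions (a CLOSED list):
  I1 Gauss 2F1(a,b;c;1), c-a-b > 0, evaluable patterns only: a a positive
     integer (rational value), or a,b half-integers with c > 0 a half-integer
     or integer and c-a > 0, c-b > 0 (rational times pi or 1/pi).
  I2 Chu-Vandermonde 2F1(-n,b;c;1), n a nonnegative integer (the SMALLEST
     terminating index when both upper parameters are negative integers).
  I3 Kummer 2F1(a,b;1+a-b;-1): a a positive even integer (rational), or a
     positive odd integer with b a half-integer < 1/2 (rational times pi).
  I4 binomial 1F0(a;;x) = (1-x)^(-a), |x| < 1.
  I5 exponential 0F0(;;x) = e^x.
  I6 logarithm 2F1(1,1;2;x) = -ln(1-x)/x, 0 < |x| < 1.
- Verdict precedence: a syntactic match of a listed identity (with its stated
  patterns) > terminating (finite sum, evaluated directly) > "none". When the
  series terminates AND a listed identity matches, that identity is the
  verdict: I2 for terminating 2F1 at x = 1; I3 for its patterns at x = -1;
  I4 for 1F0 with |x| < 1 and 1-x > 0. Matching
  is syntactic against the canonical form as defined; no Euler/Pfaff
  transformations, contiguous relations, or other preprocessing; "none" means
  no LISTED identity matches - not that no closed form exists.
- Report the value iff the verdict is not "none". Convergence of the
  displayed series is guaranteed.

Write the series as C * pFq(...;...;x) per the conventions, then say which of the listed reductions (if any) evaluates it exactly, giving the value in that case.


With C = -3: the canonical form is 2F1(-\frac{7}{4}, \frac{8}{7}; 1; \frac{1}{9}). Verdict: none - this 2F1 at x = \frac{1}{9} matches no listed pattern, and upper {-\frac{7}{4}, \frac{8}{7}} holds no stopper.

Structural cue: t_0 = -3 here, and the lower running product (C = -3, x = 1/9) is a rising factorial.
Term ratio: r(k) = \frac{1}{9} * (k-\frac{7}{4}) (k+\frac{8}{7}) / [(k+1) (k+1)] - rational in k. x = \frac{1}{9}; t_0 = -3; negate the roots.


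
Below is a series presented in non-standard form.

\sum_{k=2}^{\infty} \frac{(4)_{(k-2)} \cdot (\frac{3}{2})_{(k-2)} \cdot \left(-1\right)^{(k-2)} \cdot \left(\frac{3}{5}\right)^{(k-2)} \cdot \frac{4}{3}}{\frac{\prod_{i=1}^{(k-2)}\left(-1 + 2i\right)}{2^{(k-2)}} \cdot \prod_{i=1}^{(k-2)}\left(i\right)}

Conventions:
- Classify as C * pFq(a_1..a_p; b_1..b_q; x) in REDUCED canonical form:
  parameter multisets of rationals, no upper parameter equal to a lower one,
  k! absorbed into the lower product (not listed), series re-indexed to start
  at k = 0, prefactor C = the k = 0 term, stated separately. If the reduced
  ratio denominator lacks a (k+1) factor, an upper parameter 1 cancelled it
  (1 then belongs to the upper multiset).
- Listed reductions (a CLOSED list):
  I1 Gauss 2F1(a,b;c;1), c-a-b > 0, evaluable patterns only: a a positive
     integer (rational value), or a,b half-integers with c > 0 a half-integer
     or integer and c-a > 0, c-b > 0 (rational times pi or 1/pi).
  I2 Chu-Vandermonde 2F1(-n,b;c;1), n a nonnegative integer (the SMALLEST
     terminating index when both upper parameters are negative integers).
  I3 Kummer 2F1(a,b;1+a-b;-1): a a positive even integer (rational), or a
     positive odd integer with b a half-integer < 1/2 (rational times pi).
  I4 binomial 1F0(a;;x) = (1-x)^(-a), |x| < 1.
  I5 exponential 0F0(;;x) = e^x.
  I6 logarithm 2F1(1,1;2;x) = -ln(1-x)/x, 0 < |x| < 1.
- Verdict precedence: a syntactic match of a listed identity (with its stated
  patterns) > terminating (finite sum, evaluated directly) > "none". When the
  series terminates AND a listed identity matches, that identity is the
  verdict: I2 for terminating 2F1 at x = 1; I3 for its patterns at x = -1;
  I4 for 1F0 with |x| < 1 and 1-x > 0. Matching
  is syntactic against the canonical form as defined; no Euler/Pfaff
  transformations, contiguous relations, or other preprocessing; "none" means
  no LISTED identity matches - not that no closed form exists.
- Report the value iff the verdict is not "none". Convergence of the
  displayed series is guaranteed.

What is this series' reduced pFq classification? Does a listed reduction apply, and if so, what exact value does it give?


x = -\frac{3}{5} here; the reduced form reads 2F1, upper {\frac{3}{2}, 4}, lower {\frac{1}{2}}, C = \frac{4}{3}. Verdict: none (x = -\frac{3}{5}): each listed identity misses the multisets {\frac{3}{2}, 4} ; {\frac{1}{2}}.

The tell: t_0 = \frac{4}{3} here, and the lower odd product (prefactor 4/3) is 2^k (1/2)_k.
Ratio: r(k) = -\frac{3}{5} * (k+\frac{3}{2}) (k+4) / [(k+\frac{1}{2}) (k+1)] - poly over poly, x = -\frac{3}{5} from leading terms; C = \frac{4}{3} at k = 0.


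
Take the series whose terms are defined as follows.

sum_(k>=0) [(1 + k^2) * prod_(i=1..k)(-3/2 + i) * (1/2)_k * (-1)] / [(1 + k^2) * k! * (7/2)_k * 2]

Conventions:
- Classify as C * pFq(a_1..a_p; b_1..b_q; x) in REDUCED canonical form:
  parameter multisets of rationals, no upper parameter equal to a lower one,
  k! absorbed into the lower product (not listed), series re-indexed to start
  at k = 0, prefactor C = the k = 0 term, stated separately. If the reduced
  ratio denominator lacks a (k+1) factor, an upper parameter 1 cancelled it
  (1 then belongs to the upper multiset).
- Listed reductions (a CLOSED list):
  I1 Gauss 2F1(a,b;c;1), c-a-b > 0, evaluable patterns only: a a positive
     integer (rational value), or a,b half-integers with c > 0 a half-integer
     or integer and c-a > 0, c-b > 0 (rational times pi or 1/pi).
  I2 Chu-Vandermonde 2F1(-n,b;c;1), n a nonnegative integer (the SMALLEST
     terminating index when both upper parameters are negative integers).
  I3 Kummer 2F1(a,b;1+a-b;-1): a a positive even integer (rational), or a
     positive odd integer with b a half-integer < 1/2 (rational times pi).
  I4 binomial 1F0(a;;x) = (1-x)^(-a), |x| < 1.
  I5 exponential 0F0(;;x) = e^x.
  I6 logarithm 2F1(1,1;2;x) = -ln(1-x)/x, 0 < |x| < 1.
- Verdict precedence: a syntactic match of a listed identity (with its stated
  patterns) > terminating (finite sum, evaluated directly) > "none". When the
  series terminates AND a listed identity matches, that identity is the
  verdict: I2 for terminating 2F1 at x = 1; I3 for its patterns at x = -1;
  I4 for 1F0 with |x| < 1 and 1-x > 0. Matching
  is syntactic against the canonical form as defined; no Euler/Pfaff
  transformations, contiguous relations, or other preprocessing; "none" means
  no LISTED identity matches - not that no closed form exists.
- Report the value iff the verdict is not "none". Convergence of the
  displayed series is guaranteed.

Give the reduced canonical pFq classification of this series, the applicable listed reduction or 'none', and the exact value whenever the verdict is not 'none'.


Key observation: from the first term -1/2: the constant factors (C = -1/2, x = 1) combine into one prefactor.
Term ratio: r(k) = 1 * (k-1/2) (k+1/2) / [(k+7/2) (k+1)] ; factor over Q: parameters, x = 1, and C = -1/2.

With C = -1/2: the canonical form is 2F1(-1/2, 1/2; 7/2; 1). Verdict: Gauss's theorem I1 (half-integer case) matches (x = 1; upper {-1/2, 1/2} half-integers, c = 7/2 in the evaluable pattern). Its exact value is (-75/512) * pi.


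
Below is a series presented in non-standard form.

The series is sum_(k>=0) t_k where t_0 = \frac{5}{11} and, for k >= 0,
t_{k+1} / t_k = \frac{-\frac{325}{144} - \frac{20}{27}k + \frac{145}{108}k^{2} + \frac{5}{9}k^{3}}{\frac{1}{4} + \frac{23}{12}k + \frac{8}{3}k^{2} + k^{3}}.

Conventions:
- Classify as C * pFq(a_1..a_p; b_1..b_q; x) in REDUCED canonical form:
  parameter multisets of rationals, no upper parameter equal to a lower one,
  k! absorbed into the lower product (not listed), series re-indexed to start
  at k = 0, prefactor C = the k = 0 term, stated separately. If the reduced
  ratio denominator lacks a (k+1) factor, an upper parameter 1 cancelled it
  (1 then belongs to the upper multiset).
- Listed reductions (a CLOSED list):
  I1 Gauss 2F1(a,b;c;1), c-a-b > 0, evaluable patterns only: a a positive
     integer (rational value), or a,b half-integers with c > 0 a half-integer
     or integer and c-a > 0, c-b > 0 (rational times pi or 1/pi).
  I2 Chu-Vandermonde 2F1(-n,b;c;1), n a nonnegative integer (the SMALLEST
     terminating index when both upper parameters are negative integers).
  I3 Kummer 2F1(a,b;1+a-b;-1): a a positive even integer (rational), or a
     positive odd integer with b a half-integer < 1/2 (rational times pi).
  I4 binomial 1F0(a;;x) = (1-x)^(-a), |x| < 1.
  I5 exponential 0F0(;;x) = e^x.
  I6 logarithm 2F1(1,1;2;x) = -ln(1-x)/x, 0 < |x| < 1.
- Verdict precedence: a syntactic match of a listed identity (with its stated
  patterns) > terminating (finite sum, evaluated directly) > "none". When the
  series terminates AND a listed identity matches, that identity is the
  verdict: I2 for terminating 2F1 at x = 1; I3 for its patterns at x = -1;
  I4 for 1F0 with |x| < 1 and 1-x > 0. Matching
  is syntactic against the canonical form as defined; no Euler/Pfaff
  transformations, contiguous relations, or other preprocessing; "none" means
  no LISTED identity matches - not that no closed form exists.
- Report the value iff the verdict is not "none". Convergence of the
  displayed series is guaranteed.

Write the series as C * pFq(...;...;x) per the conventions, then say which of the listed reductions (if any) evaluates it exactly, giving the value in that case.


x = \frac{5}{9} here; the reduced form reads 2F1, upper {-\frac{5}{4}, \frac{13}{6}}, lower {\frac{1}{6}}, C = \frac{5}{11}. Verdict: none. No listed pattern accepts 2F1(-\frac{5}{4}, \frac{13}{6}; \frac{1}{6}; \frac{5}{9}).

The tell: from the first term \frac{5}{11}: cancel k + 3/2 from the displayed ratio first; then C = 5/11.
Ratio: r(k) = \frac{5}{9} * (k-\frac{5}{4}) (k+\frac{13}{6}) / [(k+\frac{1}{6}) (k+1)] ; factor over Q: parameters, x = \frac{5}{9}, and C = \frac{5}{11}.


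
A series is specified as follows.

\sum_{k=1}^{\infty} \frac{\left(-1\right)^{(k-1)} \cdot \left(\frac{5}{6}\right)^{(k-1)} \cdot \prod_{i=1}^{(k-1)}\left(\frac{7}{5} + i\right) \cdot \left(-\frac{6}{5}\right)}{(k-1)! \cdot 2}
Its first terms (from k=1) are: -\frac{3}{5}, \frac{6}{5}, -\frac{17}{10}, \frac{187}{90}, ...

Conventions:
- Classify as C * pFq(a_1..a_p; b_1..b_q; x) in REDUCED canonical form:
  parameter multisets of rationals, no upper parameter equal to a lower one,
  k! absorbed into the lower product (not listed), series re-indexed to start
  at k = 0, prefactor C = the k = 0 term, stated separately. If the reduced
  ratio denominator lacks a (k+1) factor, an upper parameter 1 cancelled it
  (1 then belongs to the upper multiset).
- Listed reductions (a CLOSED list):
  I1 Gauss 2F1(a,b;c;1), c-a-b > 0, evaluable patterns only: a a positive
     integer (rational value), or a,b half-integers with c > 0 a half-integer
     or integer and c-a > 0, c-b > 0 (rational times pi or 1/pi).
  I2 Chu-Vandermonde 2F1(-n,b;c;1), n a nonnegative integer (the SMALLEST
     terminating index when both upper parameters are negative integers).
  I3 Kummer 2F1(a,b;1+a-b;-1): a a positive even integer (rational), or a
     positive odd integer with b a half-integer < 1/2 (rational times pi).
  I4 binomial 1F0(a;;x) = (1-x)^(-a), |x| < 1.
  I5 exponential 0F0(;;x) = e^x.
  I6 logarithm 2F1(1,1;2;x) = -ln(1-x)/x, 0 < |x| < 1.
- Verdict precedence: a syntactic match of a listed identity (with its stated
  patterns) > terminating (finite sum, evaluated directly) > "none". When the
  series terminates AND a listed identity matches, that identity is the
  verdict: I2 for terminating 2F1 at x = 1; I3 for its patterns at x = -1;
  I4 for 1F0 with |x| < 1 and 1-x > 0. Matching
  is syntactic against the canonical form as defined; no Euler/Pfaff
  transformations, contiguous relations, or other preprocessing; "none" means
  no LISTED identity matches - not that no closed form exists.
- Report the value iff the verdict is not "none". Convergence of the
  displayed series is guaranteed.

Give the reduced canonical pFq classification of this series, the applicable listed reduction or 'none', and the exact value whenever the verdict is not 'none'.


This is -\frac{3}{5} * 1F0(\frac{12}{5}; -; -\frac{5}{6}) in reduced canonical form. Verdict: this is the I4 binomial reduction (the 1F0 binomial series: exponent -12/5, x = -\frac{5}{6}). Sum: \left(-\frac{3}{5}\right) \cdot \left(\frac{11}{6}\right)^{-\frac{12}{5}}.

Key observation: with t_0 = -\frac{3}{5}, the (-1)^k factor (prefactor -3/5) folds into the argument's sign.
Ratio: r(k) = -\frac{5}{6} * (k+\frac{12}{5}) / [(k+1)] - rational; roots negated = parameters, x = -\frac{5}{6}, C = -\frac{3}{5}.


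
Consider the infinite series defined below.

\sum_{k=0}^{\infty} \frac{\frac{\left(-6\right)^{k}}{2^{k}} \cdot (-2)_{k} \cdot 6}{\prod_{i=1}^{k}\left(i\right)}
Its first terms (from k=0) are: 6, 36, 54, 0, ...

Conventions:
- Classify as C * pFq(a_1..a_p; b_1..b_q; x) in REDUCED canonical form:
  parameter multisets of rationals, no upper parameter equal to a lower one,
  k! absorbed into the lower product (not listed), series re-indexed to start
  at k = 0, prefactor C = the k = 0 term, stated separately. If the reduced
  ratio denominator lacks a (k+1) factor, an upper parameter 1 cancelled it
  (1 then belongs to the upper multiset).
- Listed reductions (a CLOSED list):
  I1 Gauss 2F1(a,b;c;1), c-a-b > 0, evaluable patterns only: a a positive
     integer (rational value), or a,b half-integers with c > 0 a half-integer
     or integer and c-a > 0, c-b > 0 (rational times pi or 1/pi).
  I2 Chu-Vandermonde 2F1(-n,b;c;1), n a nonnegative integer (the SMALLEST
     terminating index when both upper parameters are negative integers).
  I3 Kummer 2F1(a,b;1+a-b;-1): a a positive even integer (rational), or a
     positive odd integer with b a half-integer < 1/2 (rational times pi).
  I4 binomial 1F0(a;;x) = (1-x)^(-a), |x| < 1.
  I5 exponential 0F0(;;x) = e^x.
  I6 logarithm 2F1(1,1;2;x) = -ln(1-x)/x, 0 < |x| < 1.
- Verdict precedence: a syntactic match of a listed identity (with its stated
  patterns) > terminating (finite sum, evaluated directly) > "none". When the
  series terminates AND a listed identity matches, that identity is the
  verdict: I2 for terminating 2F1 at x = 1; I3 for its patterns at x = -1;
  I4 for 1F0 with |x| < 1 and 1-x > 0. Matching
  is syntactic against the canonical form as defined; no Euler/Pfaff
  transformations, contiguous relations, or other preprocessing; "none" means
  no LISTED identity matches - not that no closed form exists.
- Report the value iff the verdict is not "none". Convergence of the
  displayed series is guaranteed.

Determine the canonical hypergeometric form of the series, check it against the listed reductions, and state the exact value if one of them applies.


First insight: from the first term 6: the two k-th powers (C = 6) combine into one argument.
Adjacent-term ratio: r(k) = -3 * (k-2) / [(k+1)] - rational in k, leading ratio -3; with t_0 = 6, classification follows.

At argument -3: a 1F0 with upper {-2}, lower {-}, scaled by C = 6. Verdict: terminating - no listed pattern fits, but -2 in the upper list cuts the series at k = 2; direct evaluation. Exact value: 96.


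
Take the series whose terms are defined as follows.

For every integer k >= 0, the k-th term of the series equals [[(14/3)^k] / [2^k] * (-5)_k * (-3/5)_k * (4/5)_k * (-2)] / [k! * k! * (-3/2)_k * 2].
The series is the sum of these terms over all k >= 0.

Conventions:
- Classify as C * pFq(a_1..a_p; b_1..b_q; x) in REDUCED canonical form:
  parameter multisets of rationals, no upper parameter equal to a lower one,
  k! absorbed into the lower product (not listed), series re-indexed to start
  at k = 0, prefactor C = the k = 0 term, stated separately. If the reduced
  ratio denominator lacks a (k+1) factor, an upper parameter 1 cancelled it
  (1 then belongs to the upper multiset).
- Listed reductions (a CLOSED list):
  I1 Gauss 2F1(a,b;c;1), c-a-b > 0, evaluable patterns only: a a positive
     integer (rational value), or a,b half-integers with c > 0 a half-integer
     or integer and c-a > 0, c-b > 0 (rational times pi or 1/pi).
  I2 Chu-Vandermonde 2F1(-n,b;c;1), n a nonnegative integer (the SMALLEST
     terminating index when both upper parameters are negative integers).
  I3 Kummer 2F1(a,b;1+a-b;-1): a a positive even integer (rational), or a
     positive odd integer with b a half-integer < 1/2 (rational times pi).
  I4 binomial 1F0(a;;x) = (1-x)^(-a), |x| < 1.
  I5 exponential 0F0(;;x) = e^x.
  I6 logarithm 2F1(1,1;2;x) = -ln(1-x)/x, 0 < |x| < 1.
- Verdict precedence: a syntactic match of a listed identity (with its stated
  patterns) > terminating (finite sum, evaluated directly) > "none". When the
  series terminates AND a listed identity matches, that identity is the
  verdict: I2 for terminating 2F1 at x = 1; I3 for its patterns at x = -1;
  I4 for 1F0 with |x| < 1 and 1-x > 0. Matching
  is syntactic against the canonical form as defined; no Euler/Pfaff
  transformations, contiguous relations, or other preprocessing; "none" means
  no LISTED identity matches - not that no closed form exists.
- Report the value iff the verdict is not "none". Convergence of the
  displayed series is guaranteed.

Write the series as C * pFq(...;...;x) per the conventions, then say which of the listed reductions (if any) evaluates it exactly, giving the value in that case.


This is -1 * 3F2(-5, -3/5, 4/5; -3/2, 1; 7/3) in reduced canonical form. Verdict: terminating. (-5)_k vanishes past k = 5, leaving a 6-term sum, computed directly. Hence: -6016612283/732421875.

Key observation: x = (7/3) and the two k-th powers (C = -1) combine into one argument.
Step ratio: r(k) = (7/3) * (k-5) (k-3/5) (k+4/5) / [(k-3/2) (k+1) (k+1)] - rational in k, leading ratio (7/3); with t_0 = -1, classification follows.


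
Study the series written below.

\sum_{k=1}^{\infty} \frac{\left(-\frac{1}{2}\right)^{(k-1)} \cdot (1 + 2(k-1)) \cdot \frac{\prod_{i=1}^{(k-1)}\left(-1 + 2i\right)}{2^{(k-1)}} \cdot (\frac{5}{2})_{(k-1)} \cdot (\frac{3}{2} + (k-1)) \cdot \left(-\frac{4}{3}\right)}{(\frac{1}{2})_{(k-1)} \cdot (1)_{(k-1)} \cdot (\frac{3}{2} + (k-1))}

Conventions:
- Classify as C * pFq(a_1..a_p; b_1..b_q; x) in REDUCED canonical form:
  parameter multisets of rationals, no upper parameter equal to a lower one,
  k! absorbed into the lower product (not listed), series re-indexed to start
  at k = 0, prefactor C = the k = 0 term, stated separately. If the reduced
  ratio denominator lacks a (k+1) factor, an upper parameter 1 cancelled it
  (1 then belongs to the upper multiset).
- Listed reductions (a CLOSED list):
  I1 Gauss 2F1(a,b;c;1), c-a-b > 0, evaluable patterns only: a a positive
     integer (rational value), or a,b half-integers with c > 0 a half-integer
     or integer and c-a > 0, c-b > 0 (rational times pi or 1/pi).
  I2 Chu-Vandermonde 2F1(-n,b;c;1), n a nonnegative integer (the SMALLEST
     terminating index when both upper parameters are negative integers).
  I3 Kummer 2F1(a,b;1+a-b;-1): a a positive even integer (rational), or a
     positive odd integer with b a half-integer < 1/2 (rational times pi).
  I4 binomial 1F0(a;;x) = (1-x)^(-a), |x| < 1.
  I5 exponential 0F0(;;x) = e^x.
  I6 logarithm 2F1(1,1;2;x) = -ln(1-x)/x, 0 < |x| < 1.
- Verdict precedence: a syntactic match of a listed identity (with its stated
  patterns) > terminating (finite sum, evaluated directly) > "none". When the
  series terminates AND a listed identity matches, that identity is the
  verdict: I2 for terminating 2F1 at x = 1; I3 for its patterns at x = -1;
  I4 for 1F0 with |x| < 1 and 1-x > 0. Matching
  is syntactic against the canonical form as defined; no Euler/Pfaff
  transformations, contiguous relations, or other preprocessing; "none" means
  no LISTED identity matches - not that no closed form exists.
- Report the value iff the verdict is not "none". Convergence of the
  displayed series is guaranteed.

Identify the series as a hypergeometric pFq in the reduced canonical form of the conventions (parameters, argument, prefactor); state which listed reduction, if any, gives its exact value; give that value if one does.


The tell: t_0 = -\frac{4}{3} here, and (1)_k (C = -4/3, x = -1/2) is k! itself.
Step ratio: r(k) = -\frac{1}{2} * (k+\frac{3}{2}) (k+\frac{5}{2}) / [(k+\frac{1}{2}) (k+1)] - rational; roots negated = parameters, x = -\frac{1}{2}, C = -\frac{4}{3}.

Prefactor -\frac{4}{3}, argument -\frac{1}{2}: 2F1 with upper {\frac{3}{2}, \frac{5}{2}} over lower {\frac{1}{2}}. Verdict: no listed reduction: x = -\frac{1}{2} and upper {\frac{3}{2}, \frac{5}{2}} fail every I1-I6 pattern.


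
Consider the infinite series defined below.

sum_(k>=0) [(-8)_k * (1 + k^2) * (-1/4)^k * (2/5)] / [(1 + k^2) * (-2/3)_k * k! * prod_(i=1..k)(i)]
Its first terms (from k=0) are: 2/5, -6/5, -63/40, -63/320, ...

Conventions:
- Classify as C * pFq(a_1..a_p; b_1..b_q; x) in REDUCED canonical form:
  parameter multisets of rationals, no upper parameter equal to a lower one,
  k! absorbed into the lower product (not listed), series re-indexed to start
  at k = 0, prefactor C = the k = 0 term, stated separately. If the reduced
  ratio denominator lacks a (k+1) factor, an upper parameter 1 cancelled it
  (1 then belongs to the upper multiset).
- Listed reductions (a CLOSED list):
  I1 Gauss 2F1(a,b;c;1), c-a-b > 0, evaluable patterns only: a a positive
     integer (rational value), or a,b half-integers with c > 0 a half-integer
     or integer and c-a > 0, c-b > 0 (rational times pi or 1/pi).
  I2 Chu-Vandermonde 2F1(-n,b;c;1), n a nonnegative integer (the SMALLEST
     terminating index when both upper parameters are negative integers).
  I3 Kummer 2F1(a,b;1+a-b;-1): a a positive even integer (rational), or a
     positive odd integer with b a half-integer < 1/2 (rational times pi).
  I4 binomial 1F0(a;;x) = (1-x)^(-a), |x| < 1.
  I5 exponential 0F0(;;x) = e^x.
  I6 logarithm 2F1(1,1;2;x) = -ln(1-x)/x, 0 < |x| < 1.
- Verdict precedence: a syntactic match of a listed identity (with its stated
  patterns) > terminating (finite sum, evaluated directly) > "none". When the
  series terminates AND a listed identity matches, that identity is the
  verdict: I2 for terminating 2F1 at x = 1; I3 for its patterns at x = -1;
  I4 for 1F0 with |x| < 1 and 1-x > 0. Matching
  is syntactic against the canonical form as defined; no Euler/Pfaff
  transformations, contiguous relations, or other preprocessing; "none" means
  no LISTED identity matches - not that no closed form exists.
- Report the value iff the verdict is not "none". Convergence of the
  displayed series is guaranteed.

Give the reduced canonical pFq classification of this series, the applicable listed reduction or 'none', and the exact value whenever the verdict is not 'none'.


Canonical form: C = 2/5 times 1F2 with upper {-8}, lower {-2/3, 1}, x = -1/4. Verdict: terminating - upper -8 stops the sum at k = 8; the 9 terms are added exactly. Its exact value is -4188686400252889/1624437161984000.

First insight: with t_0 = 2/5, k^2 + 1 divides numerator and denominator alike; C = 2/5 after cancelling.
Consecutive-term ratio: r(k) = (-1/4) * (k-8) / [(k-2/3) (k+1) (k+1)] - rational; roots negated = parameters, x = (-1/4), C = 2/5.


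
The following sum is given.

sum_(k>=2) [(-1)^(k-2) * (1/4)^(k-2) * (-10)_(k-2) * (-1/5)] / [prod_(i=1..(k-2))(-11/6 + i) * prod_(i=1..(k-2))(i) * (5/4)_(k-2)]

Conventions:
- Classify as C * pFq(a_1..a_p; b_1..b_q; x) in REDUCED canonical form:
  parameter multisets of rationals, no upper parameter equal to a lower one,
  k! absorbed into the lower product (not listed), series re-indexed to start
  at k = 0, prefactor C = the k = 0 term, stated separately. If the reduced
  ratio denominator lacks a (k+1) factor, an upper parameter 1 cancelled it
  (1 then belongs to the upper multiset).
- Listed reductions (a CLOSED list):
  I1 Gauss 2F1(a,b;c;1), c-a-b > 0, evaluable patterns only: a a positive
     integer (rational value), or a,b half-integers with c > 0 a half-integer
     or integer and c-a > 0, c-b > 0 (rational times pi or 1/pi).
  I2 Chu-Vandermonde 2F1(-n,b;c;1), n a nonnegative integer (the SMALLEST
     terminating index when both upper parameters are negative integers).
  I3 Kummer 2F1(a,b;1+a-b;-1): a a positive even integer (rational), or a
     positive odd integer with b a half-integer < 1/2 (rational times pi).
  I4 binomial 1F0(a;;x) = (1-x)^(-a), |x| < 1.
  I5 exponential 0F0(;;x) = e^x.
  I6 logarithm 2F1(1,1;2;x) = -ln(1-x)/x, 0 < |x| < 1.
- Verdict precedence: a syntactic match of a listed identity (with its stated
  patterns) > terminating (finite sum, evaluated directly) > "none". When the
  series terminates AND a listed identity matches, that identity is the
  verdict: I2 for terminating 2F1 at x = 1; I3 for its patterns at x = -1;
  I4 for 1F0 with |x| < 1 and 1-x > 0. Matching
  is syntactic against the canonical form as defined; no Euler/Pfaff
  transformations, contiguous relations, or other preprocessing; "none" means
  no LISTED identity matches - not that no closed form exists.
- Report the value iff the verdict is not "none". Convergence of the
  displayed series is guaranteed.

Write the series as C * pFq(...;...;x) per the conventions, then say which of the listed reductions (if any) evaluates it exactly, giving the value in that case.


Classification (C = -1/5): 1F2 with upper {-10}, lower {-5/6, 5/4}, argument x = -1/4. Verdict: terminating (-10 upstairs). 11 nonzero terms in all; added directly. Sum: 485216094908992058300831/244387818476326603203125.

The tell: t_0 = -1/5 here, and the product of the first k integers (C = -1/5) is k!.
Step ratio: r(k) = (-1/4) * (k-10) / [(k-5/6) (k+5/4) (k+1)] - rational; roots negated = parameters, x = (-1/4), C = -1/5.


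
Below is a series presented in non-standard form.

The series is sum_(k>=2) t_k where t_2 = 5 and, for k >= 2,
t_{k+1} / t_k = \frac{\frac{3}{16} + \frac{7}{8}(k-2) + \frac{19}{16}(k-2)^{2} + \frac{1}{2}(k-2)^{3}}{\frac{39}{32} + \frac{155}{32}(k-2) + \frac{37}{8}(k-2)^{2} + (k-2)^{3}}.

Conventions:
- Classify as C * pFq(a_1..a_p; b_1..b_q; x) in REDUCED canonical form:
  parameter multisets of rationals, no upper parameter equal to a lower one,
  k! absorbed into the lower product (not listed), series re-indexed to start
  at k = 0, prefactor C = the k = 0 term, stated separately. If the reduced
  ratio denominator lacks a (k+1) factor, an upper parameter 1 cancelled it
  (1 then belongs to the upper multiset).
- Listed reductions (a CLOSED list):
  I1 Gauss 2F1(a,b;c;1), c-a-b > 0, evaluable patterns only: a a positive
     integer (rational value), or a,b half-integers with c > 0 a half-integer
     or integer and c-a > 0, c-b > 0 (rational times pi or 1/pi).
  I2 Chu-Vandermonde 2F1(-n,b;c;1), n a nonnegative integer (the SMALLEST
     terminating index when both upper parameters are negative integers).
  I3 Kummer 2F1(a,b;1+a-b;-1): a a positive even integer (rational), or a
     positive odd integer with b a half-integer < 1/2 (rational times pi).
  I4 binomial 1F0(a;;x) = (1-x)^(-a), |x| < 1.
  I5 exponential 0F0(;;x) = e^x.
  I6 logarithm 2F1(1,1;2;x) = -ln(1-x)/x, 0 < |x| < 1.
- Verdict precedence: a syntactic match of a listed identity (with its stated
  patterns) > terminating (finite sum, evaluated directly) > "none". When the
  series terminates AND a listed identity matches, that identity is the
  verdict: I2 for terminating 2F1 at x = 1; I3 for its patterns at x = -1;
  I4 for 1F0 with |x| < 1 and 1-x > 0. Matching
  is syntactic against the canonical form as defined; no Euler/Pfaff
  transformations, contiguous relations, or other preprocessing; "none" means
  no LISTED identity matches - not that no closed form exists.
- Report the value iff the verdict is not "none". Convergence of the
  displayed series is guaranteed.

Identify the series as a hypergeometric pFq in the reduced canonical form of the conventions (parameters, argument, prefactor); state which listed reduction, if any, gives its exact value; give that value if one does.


The series (x = \frac{1}{2}) is 2F1: upper {1, 1}, lower {\frac{13}{4}}, prefactor 5. Verdict: none - this 2F1 at x = \frac{1}{2} matches no listed pattern, and upper {1, 1} holds no stopper.

The tell: x = \frac{1}{2} and the parameter 3/8 appears in both the upper and lower lists and cancels.
Consecutive-term ratio: r(k) = \frac{1}{2} * (k+1) (k+1) / [(k+\frac{13}{4}) (k+1)] ; factor over Q: parameters, x = \frac{1}{2}, and C = 5.


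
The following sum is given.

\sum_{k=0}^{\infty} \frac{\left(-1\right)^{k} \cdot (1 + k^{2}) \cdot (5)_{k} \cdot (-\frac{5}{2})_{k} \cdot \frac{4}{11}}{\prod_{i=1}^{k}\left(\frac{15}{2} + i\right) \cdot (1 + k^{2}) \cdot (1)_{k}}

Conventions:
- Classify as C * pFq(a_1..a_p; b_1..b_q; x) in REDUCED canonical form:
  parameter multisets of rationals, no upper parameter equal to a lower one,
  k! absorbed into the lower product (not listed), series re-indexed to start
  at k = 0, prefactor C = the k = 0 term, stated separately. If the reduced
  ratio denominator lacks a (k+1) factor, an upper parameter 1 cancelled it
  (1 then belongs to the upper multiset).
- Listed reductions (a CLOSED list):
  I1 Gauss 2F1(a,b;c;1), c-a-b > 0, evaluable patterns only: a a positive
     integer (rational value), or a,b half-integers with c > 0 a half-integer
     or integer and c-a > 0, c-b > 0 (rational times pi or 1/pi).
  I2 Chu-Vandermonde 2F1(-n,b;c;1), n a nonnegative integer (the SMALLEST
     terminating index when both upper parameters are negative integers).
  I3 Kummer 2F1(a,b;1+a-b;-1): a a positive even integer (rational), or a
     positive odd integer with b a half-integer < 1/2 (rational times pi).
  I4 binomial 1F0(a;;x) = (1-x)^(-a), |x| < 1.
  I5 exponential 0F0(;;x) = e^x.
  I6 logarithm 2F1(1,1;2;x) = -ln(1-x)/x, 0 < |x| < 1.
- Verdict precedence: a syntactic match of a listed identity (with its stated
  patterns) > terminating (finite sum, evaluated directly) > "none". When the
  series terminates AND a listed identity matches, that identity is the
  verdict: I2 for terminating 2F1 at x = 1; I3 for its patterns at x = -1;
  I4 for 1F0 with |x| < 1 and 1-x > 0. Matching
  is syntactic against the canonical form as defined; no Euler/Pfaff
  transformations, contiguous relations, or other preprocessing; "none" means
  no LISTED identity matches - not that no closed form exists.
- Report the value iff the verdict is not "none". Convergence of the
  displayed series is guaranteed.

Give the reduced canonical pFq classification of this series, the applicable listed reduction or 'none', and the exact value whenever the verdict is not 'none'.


At argument -1: a 2F1 with upper {-\frac{5}{2}, 5}, lower {\frac{17}{2}}, scaled by C = \frac{4}{11}. Verdict: the Kummer evaluation I3 fires (x = -1; c = \frac{17}{2} equals 1+a-b for upper {-\frac{5}{2}, 5}: listed pattern). Value: \frac{12285}{32768} \cdot \pi.

Structural cue: x = -1 and the lower running product (prefactor 4/11) is a rising factorial.
Consecutive-term ratio: r(k) = -1 * (k-\frac{5}{2}) (k+5) / [(k+\frac{17}{2}) (k+1)] - rational; roots negated = parameters, x = -1, C = \frac{4}{11}.


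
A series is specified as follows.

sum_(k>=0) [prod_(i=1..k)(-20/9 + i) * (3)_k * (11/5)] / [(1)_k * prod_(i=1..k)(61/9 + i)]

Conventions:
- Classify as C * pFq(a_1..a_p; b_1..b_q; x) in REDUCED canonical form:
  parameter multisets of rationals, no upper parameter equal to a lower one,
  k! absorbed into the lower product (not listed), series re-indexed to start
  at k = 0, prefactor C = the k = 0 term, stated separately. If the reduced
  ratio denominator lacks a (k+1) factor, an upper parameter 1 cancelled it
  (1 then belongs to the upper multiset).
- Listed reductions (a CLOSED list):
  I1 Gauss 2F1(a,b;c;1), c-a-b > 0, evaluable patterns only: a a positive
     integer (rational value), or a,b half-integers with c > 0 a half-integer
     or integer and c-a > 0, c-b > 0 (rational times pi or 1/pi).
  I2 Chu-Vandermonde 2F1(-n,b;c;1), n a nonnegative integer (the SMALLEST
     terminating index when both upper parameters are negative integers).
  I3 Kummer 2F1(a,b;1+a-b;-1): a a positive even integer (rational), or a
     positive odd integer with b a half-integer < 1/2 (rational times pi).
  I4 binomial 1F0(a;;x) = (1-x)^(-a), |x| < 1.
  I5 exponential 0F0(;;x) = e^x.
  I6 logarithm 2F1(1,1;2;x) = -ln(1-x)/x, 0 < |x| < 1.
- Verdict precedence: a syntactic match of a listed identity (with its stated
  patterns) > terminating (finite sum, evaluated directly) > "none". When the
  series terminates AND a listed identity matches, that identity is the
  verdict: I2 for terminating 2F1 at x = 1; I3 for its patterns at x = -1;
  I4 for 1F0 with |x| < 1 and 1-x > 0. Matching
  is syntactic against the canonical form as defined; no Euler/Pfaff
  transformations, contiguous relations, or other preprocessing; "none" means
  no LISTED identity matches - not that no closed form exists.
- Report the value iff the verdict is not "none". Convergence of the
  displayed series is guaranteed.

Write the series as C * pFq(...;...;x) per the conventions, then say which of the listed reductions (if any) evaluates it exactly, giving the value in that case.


This is 11/5 * 2F1(-11/9, 3; 70/9; 1) in reduced canonical form. Verdict at x = 1: Gauss (I1, integer-parameter pattern) matches (x = 1: the Gamma ratio telescopes since c-a-b = 6 > 0 and a = 3 in Z>0). Its exact value is 375089/306180.

Key step: t_0 being 11/5, the lower running product (C = 11/5, x = 1) is a rising factorial.
Adjacent-term ratio: r(k) = 1 * (k-11/9) (k+3) / [(k+70/9) (k+1)] - rational; roots negated = parameters, x = 1, C = 11/5.


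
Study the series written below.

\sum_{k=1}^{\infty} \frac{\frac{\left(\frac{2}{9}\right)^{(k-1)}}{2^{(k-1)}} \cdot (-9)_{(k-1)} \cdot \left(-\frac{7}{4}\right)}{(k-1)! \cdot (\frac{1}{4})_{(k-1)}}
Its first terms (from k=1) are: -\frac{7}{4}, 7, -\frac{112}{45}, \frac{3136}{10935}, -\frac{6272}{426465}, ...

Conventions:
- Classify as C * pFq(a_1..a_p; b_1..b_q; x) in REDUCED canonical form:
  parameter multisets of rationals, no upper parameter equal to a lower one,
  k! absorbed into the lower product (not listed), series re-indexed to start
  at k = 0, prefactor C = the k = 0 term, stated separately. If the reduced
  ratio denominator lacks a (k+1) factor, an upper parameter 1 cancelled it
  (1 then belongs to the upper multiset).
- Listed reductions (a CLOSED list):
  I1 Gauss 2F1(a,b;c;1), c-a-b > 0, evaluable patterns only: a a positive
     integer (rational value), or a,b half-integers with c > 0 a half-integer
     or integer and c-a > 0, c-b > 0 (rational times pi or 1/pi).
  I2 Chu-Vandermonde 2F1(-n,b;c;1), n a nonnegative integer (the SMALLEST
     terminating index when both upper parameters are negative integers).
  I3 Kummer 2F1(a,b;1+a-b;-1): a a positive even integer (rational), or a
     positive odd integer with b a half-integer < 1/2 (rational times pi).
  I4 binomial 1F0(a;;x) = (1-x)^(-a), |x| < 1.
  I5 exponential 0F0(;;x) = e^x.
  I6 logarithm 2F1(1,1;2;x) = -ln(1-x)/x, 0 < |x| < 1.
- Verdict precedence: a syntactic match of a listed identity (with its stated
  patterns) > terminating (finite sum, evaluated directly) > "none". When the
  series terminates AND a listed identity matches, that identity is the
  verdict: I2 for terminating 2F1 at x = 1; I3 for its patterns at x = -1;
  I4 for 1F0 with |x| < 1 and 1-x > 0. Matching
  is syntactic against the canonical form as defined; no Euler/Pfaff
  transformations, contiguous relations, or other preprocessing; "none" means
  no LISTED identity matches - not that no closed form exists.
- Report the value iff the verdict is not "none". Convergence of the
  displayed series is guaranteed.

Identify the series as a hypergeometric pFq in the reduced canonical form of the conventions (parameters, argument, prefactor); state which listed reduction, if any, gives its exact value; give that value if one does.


Classification (C = -\frac{7}{4}): 1F1 with upper {-9}, lower {\frac{1}{4}}, argument x = \frac{1}{9}. Verdict: terminating at k = 9: the factor (-9)_k kills every later term; summing the 10 survivors is exact. Sum: \frac{3355632694257920299}{1106166660687445500}.

First insight: x = \frac{1}{9} and the two k-th powers (C = -7/4, x = 1/9) combine into one argument.
Adjacent-term ratio: r(k) = \frac{1}{9} * (k-9) / [(k+\frac{1}{4}) (k+1)] - rational in k, leading ratio \frac{1}{9}; with t_0 = -\frac{7}{4}, classification follows.


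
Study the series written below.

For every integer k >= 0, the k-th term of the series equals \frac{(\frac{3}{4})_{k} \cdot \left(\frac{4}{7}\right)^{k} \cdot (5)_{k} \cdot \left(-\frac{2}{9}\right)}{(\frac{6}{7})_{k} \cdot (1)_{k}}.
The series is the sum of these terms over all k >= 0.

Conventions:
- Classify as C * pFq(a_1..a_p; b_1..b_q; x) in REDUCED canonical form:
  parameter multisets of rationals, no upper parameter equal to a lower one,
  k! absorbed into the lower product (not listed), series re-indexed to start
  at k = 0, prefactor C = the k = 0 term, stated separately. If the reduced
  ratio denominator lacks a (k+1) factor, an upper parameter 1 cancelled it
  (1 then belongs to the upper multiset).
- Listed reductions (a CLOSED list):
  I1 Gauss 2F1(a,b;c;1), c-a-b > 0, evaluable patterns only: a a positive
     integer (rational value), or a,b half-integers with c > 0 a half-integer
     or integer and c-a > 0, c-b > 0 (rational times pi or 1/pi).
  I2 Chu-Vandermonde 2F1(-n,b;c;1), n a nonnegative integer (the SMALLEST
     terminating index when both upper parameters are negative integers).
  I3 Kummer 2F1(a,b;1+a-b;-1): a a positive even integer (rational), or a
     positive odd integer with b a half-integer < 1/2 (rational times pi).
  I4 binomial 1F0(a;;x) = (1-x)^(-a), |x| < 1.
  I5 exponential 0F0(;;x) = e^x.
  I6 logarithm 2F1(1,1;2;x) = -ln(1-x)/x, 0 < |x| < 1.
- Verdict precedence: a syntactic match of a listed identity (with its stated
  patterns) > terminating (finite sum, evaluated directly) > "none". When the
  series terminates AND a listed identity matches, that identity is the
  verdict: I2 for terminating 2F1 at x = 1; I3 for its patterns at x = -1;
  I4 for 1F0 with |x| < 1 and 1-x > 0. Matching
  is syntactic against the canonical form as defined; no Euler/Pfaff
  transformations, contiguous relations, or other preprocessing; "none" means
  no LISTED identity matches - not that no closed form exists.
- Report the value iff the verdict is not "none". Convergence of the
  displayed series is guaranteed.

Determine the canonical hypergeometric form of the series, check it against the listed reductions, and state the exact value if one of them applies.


This is -\frac{2}{9} * 2F1(\frac{3}{4}, 5; \frac{6}{7}; \frac{4}{7}) in reduced canonical form. Verdict: none - at argument \frac{4}{7} the multisets {\frac{3}{4}, 5} ; {\frac{6}{7}} match no listed identity.

Structural cue: t_0 being -\frac{2}{9}, (1)_k (C = -2/9) is k! itself.
Ratio: r(k) = \frac{4}{7} * (k+\frac{3}{4}) (k+5) / [(k+\frac{6}{7}) (k+1)] - rational in k. x = \frac{4}{7}; t_0 = -\frac{2}{9}; negate the roots.
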